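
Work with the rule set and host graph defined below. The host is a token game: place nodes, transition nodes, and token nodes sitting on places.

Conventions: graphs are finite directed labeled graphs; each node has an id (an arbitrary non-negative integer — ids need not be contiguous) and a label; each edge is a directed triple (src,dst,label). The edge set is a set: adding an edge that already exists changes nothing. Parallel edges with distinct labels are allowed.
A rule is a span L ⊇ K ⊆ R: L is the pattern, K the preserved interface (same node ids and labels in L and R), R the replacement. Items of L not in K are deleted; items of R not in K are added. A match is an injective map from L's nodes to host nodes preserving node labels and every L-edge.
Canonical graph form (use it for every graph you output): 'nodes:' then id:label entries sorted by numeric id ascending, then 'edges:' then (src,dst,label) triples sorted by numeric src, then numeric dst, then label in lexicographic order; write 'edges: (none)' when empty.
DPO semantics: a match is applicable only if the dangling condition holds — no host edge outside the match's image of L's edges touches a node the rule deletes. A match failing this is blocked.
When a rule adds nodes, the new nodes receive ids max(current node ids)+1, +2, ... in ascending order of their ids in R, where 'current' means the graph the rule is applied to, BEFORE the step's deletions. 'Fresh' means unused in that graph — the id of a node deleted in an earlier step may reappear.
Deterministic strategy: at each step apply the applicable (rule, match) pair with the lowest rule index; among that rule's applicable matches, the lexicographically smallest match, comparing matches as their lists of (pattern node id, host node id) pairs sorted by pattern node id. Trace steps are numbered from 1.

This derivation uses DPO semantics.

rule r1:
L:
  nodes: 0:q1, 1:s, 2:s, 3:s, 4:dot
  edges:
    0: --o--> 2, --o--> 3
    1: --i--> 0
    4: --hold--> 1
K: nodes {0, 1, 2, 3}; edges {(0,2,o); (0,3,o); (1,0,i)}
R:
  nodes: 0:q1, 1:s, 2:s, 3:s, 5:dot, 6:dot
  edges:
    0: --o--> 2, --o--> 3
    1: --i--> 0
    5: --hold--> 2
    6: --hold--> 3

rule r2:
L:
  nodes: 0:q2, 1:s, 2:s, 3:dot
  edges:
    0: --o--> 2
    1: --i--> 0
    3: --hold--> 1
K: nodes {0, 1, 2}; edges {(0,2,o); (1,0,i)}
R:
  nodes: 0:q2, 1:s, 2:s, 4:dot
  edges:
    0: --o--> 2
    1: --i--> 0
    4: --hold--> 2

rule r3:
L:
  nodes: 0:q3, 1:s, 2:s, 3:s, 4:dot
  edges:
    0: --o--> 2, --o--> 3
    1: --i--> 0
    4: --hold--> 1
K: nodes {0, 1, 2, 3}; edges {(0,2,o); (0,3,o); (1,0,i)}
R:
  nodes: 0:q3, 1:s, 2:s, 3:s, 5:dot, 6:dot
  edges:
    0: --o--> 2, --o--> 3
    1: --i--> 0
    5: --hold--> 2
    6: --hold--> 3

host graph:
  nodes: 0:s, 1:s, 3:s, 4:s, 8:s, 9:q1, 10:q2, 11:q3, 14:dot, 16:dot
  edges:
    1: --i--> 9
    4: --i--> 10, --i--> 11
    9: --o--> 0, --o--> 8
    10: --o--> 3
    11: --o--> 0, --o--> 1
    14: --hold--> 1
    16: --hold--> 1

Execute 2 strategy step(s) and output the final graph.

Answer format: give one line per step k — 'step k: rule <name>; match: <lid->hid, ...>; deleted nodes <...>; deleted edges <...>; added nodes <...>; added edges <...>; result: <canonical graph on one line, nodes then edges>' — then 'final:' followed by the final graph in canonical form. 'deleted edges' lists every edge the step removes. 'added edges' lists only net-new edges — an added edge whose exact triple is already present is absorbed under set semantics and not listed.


step 1: rule r1; match: 0->9, 1->1, 2->0, 3->8, 4->14; deleted nodes 14; deleted edges (14,1,hold); added nodes 17, 18; added edges (17,0,hold); (18,8,hold); result: nodes: 0:s, 1:s, 3:s, 4:s, 8:s, 9:q1, 10:q2, 11:q3, 16:dot, 17:dot, 18:dot edges: (1,9,i); (4,10,i); (4,11,i); (9,0,o); (9,8,o); (10,3,o); (11,0,o); (11,1,o); (16,1,hold); (17,0,hold); (18,8,hold)
step 2: rule r1; match: 0->9, 1->1, 2->0, 3->8, 4->16; deleted nodes 16; deleted edges (16,1,hold); added nodes 19, 20; added edges (19,0,hold); (20,8,hold); result: nodes: 0:s, 1:s, 3:s, 4:s, 8:s, 9:q1, 10:q2, 11:q3, 17:dot, 18:dot, 19:dot, 20:dot edges: (1,9,i); (4,10,i); (4,11,i); (9,0,o); (9,8,o); (10,3,o); (11,0,o); (11,1,o); (17,0,hold); (18,8,hold); (19,0,hold); (20,8,hold)
final:
nodes: 0:s, 1:s, 3:s, 4:s, 8:s, 9:q1, 10:q2, 11:q3, 17:dot, 18:dot, 19:dot, 20:dot
edges: (1,9,i); (4,10,i); (4,11,i); (9,0,o); (9,8,o); (10,3,o); (11,0,o); (11,1,o); (17,0,hold); (18,8,hold); (19,0,hold); (20,8,hold)


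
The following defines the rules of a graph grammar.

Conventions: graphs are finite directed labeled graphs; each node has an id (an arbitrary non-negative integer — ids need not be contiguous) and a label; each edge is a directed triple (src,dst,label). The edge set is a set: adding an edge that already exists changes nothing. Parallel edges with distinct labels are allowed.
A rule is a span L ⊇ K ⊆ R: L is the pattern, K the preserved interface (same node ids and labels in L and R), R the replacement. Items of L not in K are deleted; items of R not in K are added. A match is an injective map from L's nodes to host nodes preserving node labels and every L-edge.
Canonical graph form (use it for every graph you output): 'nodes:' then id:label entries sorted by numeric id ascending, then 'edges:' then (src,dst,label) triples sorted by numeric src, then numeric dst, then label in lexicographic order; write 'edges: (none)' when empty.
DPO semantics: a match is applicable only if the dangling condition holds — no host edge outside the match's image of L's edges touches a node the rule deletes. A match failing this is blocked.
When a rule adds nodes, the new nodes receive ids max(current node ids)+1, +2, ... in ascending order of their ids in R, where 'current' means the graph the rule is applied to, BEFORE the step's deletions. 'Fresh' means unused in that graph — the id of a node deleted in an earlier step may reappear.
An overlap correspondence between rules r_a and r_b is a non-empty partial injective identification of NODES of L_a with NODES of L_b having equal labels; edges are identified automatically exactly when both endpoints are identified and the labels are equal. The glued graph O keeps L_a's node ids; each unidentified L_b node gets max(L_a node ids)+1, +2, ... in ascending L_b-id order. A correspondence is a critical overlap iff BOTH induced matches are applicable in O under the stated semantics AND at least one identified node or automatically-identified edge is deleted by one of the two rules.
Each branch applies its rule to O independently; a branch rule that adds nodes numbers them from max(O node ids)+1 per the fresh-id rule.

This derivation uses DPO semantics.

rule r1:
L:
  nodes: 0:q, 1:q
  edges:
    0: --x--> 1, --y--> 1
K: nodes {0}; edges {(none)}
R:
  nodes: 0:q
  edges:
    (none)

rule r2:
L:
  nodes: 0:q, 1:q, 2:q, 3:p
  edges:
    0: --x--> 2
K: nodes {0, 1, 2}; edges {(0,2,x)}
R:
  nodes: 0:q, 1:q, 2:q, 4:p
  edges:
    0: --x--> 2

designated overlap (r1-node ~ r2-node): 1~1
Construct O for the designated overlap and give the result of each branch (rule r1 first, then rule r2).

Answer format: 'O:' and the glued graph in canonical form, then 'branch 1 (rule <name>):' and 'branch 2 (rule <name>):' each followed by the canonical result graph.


O:
nodes: 0:q, 1:q, 2:q, 3:q, 4:p
edges: (0,1,x); (0,1,y); (2,3,x)
branch 1 (rule r1):
nodes: 0:q, 2:q, 3:q, 4:p
edges: (2,3,x)
branch 2 (rule r2):
nodes: 0:q, 1:q, 2:q, 3:q, 5:p
edges: (0,1,x); (0,1,y); (2,3,x)


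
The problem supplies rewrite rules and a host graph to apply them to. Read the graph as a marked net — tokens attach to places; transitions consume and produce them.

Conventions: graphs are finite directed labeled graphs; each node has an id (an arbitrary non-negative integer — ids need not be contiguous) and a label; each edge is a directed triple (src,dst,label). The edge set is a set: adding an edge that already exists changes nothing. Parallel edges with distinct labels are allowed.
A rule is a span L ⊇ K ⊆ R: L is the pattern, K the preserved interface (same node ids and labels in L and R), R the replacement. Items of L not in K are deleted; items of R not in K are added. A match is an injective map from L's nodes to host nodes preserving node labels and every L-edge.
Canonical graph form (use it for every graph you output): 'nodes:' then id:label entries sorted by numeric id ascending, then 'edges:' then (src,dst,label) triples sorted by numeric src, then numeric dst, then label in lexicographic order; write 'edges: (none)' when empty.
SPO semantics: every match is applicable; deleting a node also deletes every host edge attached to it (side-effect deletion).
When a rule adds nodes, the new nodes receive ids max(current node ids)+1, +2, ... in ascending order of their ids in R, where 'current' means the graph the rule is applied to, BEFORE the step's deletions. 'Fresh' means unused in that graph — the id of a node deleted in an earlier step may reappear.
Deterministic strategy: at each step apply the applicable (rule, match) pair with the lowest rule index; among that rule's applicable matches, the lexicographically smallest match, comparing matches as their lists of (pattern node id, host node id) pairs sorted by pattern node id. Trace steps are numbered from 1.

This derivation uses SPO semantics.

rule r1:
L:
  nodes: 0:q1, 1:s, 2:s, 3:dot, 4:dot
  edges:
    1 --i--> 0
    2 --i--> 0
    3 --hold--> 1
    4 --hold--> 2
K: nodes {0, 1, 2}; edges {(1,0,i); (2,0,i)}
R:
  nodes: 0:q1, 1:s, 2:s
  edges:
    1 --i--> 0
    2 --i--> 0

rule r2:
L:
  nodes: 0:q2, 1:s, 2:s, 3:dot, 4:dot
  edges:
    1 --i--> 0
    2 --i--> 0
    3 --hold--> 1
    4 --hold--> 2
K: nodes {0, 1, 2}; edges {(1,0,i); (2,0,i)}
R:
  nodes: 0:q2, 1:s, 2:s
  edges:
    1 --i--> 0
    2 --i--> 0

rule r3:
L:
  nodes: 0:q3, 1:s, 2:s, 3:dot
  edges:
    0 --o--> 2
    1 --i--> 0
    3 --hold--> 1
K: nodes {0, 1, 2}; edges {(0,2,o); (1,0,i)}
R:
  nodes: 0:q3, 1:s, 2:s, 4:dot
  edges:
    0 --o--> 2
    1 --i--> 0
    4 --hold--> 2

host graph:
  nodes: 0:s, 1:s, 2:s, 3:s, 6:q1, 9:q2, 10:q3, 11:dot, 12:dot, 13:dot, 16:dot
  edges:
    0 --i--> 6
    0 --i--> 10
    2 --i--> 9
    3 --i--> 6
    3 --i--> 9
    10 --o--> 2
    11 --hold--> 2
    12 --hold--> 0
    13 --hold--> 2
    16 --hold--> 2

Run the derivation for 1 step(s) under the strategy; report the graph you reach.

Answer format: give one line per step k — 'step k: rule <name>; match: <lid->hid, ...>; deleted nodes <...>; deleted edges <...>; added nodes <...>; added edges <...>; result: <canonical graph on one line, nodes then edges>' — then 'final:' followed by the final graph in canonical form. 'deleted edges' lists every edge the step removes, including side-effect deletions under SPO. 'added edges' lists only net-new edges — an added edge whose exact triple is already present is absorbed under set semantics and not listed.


step 1: rule r3; match: 0->10, 1->0, 2->2, 3->12; deleted nodes 12; deleted edges (12,0,hold); added nodes 17; added edges (17,2,hold); result: nodes: 0:s, 1:s, 2:s, 3:s, 6:q1, 9:q2, 10:q3, 11:dot, 13:dot, 16:dot, 17:dot edges: (0,6,i); (0,10,i); (2,9,i); (3,6,i); (3,9,i); (10,2,o); (11,2,hold); (13,2,hold); (16,2,hold); (17,2,hold)
final:
nodes: 0:s, 1:s, 2:s, 3:s, 6:q1, 9:q2, 10:q3, 11:dot, 13:dot, 16:dot, 17:dot
edges: (0,6,i); (0,10,i); (2,9,i); (3,6,i); (3,9,i); (10,2,o); (11,2,hold); (13,2,hold); (16,2,hold); (17,2,hold)


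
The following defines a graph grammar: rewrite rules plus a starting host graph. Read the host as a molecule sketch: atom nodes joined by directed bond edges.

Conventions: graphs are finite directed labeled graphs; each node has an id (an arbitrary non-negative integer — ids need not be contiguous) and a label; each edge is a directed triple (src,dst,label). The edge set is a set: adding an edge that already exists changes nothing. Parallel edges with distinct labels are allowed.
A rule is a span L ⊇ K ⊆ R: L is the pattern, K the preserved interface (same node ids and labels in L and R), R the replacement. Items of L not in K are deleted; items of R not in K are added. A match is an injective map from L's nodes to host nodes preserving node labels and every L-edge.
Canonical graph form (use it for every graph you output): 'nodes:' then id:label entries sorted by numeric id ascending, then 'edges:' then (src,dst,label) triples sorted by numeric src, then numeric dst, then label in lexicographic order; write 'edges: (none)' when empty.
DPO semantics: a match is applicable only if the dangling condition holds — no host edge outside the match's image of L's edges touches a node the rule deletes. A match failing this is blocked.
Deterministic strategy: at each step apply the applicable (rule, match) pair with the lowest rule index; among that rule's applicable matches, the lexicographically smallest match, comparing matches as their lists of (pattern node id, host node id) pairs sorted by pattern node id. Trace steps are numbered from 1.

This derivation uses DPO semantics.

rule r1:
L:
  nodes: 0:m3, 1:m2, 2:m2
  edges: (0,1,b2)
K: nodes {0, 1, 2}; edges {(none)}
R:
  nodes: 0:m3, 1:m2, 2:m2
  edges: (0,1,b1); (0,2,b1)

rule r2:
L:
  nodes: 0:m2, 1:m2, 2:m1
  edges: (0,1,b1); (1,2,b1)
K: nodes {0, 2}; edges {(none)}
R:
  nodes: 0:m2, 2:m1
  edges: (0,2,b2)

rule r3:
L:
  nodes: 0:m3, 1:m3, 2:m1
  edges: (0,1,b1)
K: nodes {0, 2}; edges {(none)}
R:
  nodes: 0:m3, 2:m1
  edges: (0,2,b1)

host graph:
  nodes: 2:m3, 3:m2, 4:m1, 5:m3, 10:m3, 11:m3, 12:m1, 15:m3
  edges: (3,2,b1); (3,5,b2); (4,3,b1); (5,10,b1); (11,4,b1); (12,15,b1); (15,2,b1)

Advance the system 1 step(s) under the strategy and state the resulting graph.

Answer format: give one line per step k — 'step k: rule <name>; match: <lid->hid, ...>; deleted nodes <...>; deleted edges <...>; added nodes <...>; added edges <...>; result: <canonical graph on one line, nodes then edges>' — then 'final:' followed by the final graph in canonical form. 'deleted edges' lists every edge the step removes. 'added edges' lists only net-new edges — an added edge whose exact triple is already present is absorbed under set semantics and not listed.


step 1: rule r3; match: 0->5, 1->10, 2->4; deleted nodes 10; deleted edges (5,10,b1); added nodes (none); added edges (5,4,b1); result: nodes: 2:m3, 3:m2, 4:m1, 5:m3, 11:m3, 12:m1, 15:m3 edges: (3,2,b1); (3,5,b2); (4,3,b1); (5,4,b1); (11,4,b1); (12,15,b1); (15,2,b1)
final:
nodes: 2:m3, 3:m2, 4:m1, 5:m3, 11:m3, 12:m1, 15:m3
edges: (3,2,b1); (3,5,b2); (4,3,b1); (5,4,b1); (11,4,b1); (12,15,b1); (15,2,b1)


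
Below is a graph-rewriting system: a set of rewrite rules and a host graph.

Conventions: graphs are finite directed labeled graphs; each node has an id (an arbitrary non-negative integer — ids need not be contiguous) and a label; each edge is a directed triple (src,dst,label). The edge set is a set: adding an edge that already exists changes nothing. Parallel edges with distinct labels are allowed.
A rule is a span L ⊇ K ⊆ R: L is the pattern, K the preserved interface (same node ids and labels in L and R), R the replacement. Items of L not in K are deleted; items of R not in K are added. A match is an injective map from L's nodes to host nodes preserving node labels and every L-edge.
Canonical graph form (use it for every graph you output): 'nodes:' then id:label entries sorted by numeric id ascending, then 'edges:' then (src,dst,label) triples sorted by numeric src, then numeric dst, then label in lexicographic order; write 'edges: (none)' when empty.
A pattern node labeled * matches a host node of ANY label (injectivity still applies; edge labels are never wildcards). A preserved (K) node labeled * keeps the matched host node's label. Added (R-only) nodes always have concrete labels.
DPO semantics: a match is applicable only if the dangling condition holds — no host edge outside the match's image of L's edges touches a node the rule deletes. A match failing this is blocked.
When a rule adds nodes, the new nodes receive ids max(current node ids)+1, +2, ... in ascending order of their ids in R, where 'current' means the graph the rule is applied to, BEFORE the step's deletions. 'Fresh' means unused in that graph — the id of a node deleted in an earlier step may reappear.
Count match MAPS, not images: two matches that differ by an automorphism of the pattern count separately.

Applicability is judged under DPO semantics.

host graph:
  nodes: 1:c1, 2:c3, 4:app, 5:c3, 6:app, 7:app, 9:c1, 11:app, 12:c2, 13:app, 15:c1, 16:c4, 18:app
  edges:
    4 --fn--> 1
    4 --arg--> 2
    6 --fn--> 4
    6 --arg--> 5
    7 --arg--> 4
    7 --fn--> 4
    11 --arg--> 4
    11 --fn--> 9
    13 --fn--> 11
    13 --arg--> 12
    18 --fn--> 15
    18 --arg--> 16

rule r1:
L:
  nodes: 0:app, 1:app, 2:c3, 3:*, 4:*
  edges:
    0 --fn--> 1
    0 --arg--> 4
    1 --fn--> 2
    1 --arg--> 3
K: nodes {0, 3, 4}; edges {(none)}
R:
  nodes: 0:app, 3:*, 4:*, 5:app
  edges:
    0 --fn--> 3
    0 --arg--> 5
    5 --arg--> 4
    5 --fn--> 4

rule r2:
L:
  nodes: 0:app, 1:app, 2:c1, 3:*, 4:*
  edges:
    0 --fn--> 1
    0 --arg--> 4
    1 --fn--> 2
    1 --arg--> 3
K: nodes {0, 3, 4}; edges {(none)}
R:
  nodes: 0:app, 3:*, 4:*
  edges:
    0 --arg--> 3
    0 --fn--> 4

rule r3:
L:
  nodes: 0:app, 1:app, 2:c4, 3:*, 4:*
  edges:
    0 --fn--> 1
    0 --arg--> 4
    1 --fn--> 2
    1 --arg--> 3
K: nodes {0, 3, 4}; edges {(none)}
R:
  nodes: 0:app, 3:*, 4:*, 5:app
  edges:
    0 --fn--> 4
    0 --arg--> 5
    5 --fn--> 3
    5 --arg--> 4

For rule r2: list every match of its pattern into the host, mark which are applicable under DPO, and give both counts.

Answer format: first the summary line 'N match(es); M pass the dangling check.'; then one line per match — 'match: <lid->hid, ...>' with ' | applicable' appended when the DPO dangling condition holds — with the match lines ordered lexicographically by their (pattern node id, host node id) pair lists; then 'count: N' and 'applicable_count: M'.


2 match(es); 1 pass the dangling check.
match: 0->6, 1->4, 2->1, 3->2, 4->5
match: 0->13, 1->11, 2->9, 3->4, 4->12 | applicable
count: 2
applicable_count: 1


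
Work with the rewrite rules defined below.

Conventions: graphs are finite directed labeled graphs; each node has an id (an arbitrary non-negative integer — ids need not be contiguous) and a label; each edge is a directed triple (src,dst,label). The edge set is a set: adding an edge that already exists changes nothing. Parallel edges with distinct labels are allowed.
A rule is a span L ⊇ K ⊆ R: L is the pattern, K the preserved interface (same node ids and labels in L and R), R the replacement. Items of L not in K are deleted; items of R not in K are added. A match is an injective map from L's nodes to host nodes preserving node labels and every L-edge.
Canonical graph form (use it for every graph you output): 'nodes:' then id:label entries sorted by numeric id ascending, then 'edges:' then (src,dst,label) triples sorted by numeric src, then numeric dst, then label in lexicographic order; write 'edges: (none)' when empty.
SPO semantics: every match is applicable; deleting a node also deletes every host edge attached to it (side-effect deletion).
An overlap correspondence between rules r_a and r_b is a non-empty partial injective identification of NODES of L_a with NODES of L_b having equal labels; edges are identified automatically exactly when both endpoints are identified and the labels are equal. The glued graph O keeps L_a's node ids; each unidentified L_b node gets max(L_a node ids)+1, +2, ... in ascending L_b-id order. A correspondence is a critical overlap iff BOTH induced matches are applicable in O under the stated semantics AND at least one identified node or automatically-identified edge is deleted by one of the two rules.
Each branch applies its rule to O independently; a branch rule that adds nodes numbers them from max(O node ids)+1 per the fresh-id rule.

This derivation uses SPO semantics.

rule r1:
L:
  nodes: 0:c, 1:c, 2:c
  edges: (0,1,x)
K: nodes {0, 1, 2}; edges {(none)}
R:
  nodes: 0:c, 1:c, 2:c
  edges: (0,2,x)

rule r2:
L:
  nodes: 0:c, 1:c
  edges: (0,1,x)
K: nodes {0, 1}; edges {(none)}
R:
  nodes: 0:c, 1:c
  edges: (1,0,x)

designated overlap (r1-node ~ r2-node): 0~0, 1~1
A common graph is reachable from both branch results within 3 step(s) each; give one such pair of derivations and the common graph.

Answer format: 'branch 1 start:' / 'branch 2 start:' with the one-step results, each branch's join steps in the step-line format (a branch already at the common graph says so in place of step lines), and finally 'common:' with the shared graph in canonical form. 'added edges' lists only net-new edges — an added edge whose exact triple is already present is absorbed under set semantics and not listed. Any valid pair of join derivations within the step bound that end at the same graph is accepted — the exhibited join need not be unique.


branch 1 start:
nodes: 0:c, 1:c, 2:c
edges: (0,2,x)
branch 2 start:
nodes: 0:c, 1:c, 2:c
edges: (1,0,x)
branch 1 step 1: rule r1; match: 0->0, 1->2, 2->1; deleted nodes (none); deleted edges (0,2,x); added nodes (none); added edges (0,1,x); result: nodes: 0:c, 1:c, 2:c edges: (0,1,x)
branch 2 step 1: rule r2; match: 0->1, 1->0; deleted nodes (none); deleted edges (1,0,x); added nodes (none); added edges (0,1,x); result: nodes: 0:c, 1:c, 2:c edges: (0,1,x)
common:
nodes: 0:c, 1:c, 2:c
edges: (0,1,x)


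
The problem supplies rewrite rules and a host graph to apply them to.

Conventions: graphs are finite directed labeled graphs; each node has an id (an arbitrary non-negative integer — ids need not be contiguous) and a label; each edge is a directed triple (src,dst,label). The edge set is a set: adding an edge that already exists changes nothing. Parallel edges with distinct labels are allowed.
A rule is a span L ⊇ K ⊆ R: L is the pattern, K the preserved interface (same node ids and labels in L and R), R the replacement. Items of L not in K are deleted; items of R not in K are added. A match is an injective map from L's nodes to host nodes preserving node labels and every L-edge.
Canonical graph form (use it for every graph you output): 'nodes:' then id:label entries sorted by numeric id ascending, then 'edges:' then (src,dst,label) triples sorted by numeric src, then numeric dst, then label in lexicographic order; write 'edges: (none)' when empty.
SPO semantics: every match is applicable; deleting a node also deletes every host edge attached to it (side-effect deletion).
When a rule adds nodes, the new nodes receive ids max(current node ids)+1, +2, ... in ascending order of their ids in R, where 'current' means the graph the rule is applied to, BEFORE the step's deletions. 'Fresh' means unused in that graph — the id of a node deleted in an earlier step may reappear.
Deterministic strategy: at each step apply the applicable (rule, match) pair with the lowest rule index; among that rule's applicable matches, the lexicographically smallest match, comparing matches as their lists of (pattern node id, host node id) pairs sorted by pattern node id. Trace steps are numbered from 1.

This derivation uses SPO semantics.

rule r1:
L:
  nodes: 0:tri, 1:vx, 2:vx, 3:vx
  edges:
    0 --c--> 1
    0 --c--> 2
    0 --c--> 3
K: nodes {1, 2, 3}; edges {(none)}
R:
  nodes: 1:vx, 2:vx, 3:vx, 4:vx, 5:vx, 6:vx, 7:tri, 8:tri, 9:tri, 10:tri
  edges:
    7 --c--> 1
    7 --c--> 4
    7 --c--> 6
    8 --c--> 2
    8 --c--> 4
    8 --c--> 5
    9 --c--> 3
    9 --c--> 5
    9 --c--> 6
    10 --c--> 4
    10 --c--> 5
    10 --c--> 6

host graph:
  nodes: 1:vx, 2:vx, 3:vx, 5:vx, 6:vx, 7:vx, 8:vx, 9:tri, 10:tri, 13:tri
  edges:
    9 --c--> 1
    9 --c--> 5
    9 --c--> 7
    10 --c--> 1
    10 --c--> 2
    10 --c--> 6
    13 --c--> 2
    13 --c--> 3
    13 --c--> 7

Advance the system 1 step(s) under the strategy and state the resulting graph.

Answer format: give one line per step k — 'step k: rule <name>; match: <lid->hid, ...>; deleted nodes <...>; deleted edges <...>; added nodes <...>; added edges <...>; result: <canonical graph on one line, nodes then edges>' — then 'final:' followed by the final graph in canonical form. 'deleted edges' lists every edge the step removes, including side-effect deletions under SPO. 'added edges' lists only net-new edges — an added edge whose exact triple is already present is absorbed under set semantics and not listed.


step 1: rule r1; match: 0->9, 1->1, 2->5, 3->7; deleted nodes 9; deleted edges (9,1,c); (9,5,c); (9,7,c); added nodes 14, 15, 16, 17, 18, 19, 20; added edges (17,1,c); (17,14,c); (17,16,c); (18,5,c); (18,14,c); (18,15,c); (19,7,c); (19,15,c); (19,16,c); (20,14,c); (20,15,c); (20,16,c); result: nodes: 1:vx, 2:vx, 3:vx, 5:vx, 6:vx, 7:vx, 8:vx, 10:tri, 13:tri, 14:vx, 15:vx, 16:vx, 17:tri, 18:tri, 19:tri, 20:tri edges: (10,1,c); (10,2,c); (10,6,c); (13,2,c); (13,3,c); (13,7,c); (17,1,c); (17,14,c); (17,16,c); (18,5,c); (18,14,c); (18,15,c); (19,7,c); (19,15,c); (19,16,c); (20,14,c); (20,15,c); (20,16,c)
final:
nodes: 1:vx, 2:vx, 3:vx, 5:vx, 6:vx, 7:vx, 8:vx, 10:tri, 13:tri, 14:vx, 15:vx, 16:vx, 17:tri, 18:tri, 19:tri, 20:tri
edges: (10,1,c); (10,2,c); (10,6,c); (13,2,c); (13,3,c); (13,7,c); (17,1,c); (17,14,c); (17,16,c); (18,5,c); (18,14,c); (18,15,c); (19,7,c); (19,15,c); (19,16,c); (20,14,c); (20,15,c); (20,16,c)


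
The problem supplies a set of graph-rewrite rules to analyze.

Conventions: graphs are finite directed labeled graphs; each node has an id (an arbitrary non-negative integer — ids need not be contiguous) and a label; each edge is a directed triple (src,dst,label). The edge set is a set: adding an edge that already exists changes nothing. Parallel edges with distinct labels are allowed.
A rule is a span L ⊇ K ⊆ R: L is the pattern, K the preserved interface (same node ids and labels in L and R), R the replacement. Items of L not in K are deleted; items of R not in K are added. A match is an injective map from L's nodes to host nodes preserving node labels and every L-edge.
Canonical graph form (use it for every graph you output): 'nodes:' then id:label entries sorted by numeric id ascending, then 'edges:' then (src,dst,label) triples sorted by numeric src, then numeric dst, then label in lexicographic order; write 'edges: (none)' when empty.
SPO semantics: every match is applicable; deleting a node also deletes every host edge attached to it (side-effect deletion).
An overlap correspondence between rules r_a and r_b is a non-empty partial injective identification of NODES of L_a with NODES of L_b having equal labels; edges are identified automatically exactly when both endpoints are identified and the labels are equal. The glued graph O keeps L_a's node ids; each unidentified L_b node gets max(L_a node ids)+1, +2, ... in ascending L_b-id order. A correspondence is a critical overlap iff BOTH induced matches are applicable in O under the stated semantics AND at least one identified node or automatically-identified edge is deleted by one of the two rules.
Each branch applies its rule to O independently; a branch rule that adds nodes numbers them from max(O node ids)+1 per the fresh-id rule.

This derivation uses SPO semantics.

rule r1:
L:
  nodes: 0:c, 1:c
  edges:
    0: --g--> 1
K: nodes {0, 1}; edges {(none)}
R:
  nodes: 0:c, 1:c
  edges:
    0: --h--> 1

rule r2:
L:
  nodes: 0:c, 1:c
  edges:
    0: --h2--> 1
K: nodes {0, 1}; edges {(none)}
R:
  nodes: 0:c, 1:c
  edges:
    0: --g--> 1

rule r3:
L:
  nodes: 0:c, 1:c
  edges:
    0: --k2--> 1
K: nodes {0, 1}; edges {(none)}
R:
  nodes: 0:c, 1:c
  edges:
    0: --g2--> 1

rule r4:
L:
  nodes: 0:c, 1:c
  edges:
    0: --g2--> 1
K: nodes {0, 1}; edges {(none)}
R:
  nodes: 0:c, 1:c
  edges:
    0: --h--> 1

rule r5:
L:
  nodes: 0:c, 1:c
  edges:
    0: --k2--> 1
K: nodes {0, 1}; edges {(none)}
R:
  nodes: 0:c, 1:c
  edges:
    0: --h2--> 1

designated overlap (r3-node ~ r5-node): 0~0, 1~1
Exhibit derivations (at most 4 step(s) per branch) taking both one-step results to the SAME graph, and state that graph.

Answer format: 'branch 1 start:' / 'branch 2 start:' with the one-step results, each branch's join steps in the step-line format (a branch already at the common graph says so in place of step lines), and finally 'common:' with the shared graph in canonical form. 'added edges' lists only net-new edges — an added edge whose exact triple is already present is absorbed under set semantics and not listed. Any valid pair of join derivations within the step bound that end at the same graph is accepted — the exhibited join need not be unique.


branch 1 start:
nodes: 0:c, 1:c
edges: (0,1,g2)
branch 2 start:
nodes: 0:c, 1:c
edges: (0,1,h2)
branch 1 step 1: rule r4; match: 0->0, 1->1; deleted nodes (none); deleted edges (0,1,g2); added nodes (none); added edges (0,1,h); result: nodes: 0:c, 1:c edges: (0,1,h)
branch 2 step 1: rule r2; match: 0->0, 1->1; deleted nodes (none); deleted edges (0,1,h2); added nodes (none); added edges (0,1,g); result: nodes: 0:c, 1:c edges: (0,1,g)
branch 2 step 2: rule r1; match: 0->0, 1->1; deleted nodes (none); deleted edges (0,1,g); added nodes (none); added edges (0,1,h); result: nodes: 0:c, 1:c edges: (0,1,h)
common:
nodes: 0:c, 1:c
edges: (0,1,h)


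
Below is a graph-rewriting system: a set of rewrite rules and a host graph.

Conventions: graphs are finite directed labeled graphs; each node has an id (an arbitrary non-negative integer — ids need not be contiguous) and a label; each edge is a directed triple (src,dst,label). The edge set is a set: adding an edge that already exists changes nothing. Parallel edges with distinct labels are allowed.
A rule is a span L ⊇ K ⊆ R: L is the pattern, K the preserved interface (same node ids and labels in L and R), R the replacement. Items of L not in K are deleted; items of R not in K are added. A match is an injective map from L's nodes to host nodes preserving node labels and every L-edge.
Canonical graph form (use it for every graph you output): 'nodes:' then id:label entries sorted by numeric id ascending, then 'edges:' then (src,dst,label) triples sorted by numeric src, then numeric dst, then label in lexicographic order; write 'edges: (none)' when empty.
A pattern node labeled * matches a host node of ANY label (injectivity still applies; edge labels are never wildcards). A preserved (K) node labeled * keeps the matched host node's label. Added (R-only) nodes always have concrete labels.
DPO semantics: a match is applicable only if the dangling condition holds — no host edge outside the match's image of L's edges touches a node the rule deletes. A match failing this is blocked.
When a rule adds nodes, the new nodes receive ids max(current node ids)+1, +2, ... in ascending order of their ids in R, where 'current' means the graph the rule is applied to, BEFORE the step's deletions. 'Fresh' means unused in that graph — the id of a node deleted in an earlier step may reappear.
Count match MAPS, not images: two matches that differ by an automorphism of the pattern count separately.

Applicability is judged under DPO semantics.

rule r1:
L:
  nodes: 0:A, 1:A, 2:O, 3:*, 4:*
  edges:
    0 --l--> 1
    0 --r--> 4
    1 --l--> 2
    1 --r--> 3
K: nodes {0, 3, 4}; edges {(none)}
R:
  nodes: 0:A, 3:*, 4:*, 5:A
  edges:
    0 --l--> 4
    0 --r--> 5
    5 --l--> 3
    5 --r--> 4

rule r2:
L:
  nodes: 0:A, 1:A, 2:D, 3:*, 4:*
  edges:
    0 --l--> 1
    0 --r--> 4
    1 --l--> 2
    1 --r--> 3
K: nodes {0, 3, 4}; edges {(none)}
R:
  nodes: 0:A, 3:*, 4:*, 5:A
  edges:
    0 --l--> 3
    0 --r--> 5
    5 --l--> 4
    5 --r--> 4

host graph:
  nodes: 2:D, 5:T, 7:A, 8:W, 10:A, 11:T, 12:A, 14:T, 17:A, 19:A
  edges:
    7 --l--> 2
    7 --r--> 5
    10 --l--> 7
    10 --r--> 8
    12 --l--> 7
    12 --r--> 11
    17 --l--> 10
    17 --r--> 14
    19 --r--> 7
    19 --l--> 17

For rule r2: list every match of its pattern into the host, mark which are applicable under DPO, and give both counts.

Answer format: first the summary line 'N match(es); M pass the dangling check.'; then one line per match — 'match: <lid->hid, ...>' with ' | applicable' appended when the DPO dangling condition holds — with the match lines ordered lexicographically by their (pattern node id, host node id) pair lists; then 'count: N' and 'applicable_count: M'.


2 match(es); 0 pass the dangling check.
match: 0->10, 1->7, 2->2, 3->5, 4->8
match: 0->12, 1->7, 2->2, 3->5, 4->11
count: 2
applicable_count: 0


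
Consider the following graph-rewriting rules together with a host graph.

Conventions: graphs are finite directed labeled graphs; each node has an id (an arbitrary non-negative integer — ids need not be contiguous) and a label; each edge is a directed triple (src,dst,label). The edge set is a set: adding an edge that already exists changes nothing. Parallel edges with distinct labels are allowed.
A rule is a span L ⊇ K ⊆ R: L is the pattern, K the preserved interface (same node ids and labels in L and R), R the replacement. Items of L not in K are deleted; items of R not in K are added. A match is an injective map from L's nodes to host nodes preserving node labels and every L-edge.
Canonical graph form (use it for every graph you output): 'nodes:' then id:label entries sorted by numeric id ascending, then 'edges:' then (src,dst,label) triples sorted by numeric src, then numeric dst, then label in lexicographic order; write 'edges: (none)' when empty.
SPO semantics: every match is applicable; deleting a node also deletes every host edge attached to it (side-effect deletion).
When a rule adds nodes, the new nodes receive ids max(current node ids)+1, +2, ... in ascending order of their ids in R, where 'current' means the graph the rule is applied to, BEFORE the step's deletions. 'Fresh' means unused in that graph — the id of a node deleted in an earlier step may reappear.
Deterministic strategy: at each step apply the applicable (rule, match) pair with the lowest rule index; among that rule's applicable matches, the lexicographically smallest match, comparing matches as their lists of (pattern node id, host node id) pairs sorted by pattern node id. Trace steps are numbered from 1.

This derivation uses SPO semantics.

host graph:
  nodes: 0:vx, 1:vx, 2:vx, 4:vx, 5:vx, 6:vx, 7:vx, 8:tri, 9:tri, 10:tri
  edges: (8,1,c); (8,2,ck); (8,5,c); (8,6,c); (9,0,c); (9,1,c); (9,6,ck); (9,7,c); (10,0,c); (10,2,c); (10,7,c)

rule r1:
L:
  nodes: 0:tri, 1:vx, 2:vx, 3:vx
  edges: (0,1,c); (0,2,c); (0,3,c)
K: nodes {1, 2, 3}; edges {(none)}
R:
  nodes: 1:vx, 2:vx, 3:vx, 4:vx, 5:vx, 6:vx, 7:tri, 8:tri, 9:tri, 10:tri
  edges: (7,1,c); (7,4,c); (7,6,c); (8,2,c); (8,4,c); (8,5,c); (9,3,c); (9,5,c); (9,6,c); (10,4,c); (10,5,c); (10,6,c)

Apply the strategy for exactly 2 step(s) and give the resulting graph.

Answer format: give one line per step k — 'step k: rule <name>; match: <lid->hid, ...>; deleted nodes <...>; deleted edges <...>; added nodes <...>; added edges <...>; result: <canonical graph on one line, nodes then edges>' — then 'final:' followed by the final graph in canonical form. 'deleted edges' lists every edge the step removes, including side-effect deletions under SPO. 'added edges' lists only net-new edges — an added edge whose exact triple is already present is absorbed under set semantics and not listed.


step 1: rule r1; match: 0->8, 1->1, 2->5, 3->6; deleted nodes 8; deleted edges (8,1,c); (8,2,ck); (8,5,c); (8,6,c); added nodes 11, 12, 13, 14, 15, 16, 17; added edges (14,1,c); (14,11,c); (14,13,c); (15,5,c); (15,11,c); (15,12,c); (16,6,c); (16,12,c); (16,13,c); (17,11,c); (17,12,c); (17,13,c); result: nodes: 0:vx, 1:vx, 2:vx, 4:vx, 5:vx, 6:vx, 7:vx, 9:tri, 10:tri, 11:vx, 12:vx, 13:vx, 14:tri, 15:tri, 16:tri, 17:tri edges: (9,0,c); (9,1,c); (9,6,ck); (9,7,c); (10,0,c); (10,2,c); (10,7,c); (14,1,c); (14,11,c); (14,13,c); (15,5,c); (15,11,c); (15,12,c); (16,6,c); (16,12,c); (16,13,c); (17,11,c); (17,12,c); (17,13,c)
step 2: rule r1; match: 0->9, 1->0, 2->1, 3->7; deleted nodes 9; deleted edges (9,0,c); (9,1,c); (9,6,ck); (9,7,c); added nodes 18, 19, 20, 21, 22, 23, 24; added edges (21,0,c); (21,18,c); (21,20,c); (22,1,c); (22,18,c); (22,19,c); (23,7,c); (23,19,c); (23,20,c); (24,18,c); (24,19,c); (24,20,c); result: nodes: 0:vx, 1:vx, 2:vx, 4:vx, 5:vx, 6:vx, 7:vx, 10:tri, 11:vx, 12:vx, 13:vx, 14:tri, 15:tri, 16:tri, 17:tri, 18:vx, 19:vx, 20:vx, 21:tri, 22:tri, 23:tri, 24:tri edges: (10,0,c); (10,2,c); (10,7,c); (14,1,c); (14,11,c); (14,13,c); (15,5,c); (15,11,c); (15,12,c); (16,6,c); (16,12,c); (16,13,c); (17,11,c); (17,12,c); (17,13,c); (21,0,c); (21,18,c); (21,20,c); (22,1,c); (22,18,c); (22,19,c); (23,7,c); (23,19,c); (23,20,c); (24,18,c); (24,19,c); (24,20,c)
final:
nodes: 0:vx, 1:vx, 2:vx, 4:vx, 5:vx, 6:vx, 7:vx, 10:tri, 11:vx, 12:vx, 13:vx, 14:tri, 15:tri, 16:tri, 17:tri, 18:vx, 19:vx, 20:vx, 21:tri, 22:tri, 23:tri, 24:tri
edges: (10,0,c); (10,2,c); (10,7,c); (14,1,c); (14,11,c); (14,13,c); (15,5,c); (15,11,c); (15,12,c); (16,6,c); (16,12,c); (16,13,c); (17,11,c); (17,12,c); (17,13,c); (21,0,c); (21,18,c); (21,20,c); (22,1,c); (22,18,c); (22,19,c); (23,7,c); (23,19,c); (23,20,c); (24,18,c); (24,19,c); (24,20,c)


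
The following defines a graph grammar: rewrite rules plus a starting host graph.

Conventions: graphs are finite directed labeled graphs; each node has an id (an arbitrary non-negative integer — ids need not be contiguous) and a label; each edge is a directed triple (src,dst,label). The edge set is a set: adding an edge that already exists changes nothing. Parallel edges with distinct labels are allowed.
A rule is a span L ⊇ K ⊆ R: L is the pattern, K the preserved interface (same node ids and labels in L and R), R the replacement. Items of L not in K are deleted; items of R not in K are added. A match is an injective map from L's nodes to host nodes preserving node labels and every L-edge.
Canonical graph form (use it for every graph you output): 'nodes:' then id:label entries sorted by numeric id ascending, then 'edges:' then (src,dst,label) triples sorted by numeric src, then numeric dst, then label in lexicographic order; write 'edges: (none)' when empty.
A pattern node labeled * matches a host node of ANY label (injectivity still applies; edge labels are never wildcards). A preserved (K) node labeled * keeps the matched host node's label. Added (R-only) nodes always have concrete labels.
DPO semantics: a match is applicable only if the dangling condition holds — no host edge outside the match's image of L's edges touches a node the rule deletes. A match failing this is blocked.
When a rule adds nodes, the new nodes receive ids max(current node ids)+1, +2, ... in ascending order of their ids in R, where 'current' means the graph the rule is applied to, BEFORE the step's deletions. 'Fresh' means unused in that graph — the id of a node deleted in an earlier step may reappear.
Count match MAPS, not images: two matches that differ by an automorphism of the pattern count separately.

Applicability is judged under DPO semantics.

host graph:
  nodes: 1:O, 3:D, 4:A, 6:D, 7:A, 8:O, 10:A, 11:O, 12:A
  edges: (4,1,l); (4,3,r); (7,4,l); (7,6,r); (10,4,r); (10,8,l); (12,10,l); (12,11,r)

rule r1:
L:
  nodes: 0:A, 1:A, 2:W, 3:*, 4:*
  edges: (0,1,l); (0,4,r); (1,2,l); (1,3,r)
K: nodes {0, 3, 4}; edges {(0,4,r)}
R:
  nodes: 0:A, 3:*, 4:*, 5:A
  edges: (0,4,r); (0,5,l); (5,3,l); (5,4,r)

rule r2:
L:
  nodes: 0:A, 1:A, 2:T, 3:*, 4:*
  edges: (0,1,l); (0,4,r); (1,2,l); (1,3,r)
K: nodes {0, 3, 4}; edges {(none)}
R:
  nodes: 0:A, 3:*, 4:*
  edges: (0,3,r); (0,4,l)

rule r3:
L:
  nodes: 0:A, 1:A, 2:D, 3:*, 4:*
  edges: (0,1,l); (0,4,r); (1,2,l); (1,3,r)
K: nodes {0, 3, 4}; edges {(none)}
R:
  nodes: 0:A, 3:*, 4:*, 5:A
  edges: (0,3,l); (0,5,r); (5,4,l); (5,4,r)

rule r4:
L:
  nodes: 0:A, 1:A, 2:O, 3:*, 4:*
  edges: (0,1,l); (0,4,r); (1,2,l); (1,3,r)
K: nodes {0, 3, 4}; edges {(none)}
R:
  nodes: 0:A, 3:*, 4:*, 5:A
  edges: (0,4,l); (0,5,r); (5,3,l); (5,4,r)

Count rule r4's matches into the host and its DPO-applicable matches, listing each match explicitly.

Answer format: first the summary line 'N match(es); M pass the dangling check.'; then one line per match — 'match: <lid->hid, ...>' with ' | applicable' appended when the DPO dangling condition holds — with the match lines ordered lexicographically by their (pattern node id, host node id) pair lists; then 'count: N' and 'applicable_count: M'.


2 match(es); 1 pass the dangling check.
match: 0->7, 1->4, 2->1, 3->3, 4->6
match: 0->12, 1->10, 2->8, 3->4, 4->11 | applicable
count: 2
applicable_count: 1
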